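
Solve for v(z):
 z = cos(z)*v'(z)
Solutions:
 v(z) = C1 + Integral(z/cos(z), z)


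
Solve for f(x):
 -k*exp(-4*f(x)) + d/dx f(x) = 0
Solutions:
 f(x) = log(-I*(C1 + 4*k*x)^(1/4))
 f(x) = log(I*(C1 + 4*k*x)^(1/4))
 f(x) = log(-(C1 + 4*k*x)^(1/4))
 f(x) = log(C1 + 4*k*x)/4


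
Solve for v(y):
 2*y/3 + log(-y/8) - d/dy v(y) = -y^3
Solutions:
 v(y) = C1 + y^4/4 + y^2/3 + y*log(-y) + y*(-3*log(2) - 1)


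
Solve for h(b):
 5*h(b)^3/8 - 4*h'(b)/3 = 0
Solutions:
 h(b) = -4*sqrt(-1/(C1 + 15*b))
 h(b) = 4*sqrt(-1/(C1 + 15*b))


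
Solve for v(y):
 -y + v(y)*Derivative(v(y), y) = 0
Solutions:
 v(y) = -sqrt(C1 + y^2)
 v(y) = sqrt(C1 + y^2)


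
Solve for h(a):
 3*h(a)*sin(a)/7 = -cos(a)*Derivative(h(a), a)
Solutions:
 h(a) = C1*cos(a)^(3/7)


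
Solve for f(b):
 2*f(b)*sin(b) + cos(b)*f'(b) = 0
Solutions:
 f(b) = C1*cos(b)^2


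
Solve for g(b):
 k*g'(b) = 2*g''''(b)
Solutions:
 g(b) = C1 + C2*exp(2^(2/3)*b*k^(1/3)/2) + C3*exp(2^(2/3)*b*k^(1/3)*(-1 + sqrt(3)*I)/4) + C4*exp(-2^(2/3)*b*k^(1/3)*(1 + sqrt(3)*I)/4)


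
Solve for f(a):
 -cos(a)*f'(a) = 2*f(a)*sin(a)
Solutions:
 f(a) = C1*cos(a)^2


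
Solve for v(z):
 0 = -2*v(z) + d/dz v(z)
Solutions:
 v(z) = C1*exp(2*z)


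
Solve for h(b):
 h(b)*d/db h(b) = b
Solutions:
 h(b) = -sqrt(C1 + b^2)
 h(b) = sqrt(C1 + b^2)


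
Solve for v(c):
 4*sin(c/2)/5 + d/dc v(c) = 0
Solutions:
 v(c) = C1 + 8*cos(c/2)/5


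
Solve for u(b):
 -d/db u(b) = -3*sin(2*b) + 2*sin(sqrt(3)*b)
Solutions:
 u(b) = C1 - 3*cos(2*b)/2 + 2*sqrt(3)*cos(sqrt(3)*b)/3


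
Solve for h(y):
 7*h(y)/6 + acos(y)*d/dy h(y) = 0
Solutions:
 h(y) = C1*exp(-7*Integral(1/acos(y), y)/6)


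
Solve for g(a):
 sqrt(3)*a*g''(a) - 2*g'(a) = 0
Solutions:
 g(a) = C1 + C2*a^(1 + 2*sqrt(3)/3)


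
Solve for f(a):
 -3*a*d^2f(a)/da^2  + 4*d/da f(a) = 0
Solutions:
 f(a) = C1 + C2*a^(7/3)


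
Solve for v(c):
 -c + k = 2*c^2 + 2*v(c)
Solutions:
 v(c) = -c^2 - c/2 + k/2


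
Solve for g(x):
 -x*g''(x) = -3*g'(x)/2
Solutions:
 g(x) = C1 + C2*x^(5/2)


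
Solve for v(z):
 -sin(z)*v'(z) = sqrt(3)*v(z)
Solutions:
 v(z) = C1*(cos(z) + 1)^(sqrt(3)/2)/(cos(z) - 1)^(sqrt(3)/2)


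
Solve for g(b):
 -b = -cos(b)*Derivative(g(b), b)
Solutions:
 g(b) = C1 + Integral(b/cos(b), b)


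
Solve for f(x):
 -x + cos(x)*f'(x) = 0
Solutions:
 f(x) = C1 + Integral(x/cos(x), x)


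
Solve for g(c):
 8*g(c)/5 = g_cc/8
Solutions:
 g(c) = C1*exp(-8*sqrt(5)*c/5) + C2*exp(8*sqrt(5)*c/5)


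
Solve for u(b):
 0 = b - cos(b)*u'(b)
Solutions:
 u(b) = C1 + Integral(b/cos(b), b)


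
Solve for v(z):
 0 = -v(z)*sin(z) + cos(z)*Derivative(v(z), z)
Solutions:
 v(z) = C1/cos(z)


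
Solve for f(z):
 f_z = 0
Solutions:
 f(z) = C1


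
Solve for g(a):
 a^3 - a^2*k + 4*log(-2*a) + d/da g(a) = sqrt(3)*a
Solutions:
 g(a) = C1 - a^4/4 + a^3*k/3 + sqrt(3)*a^2/2 - 4*a*log(-a) + 4*a*(1 - log(2))


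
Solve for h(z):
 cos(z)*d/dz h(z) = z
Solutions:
 h(z) = C1 + Integral(z/cos(z), z)


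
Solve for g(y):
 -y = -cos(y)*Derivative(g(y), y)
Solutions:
 g(y) = C1 + Integral(y/cos(y), y)


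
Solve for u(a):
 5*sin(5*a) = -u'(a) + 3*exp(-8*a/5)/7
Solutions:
 u(a) = C1 + cos(5*a) - 15*exp(-8*a/5)/56


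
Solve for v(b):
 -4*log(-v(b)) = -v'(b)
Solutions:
 -li(-v(b)) = C1 + 4*b


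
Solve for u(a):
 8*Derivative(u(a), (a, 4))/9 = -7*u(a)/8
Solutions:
 u(a) = (C1*sin(sqrt(3)*7^(1/4)*a/4) + C2*cos(sqrt(3)*7^(1/4)*a/4))*exp(-sqrt(3)*7^(1/4)*a/4) + (C3*sin(sqrt(3)*7^(1/4)*a/4) + C4*cos(sqrt(3)*7^(1/4)*a/4))*exp(sqrt(3)*7^(1/4)*a/4)


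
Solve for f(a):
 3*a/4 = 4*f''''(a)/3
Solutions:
 f(a) = C1 + C2*a + C3*a^2 + C4*a^3 + 3*a^5/640


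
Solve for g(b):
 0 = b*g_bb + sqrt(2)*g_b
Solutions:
 g(b) = C1 + C2*b^(1 - sqrt(2))


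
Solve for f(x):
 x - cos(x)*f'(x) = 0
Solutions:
 f(x) = C1 + Integral(x/cos(x), x)


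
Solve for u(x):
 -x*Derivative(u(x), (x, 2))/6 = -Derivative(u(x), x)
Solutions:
 u(x) = C1 + C2*x^7


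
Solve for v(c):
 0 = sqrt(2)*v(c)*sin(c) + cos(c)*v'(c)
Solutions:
 v(c) = C1*cos(c)^(sqrt(2))


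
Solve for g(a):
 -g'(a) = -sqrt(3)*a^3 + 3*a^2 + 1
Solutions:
 g(a) = C1 + sqrt(3)*a^4/4 - a^3 - a


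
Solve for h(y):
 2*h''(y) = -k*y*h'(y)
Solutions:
 h(y) = Piecewise((-sqrt(pi)*C1*erf(sqrt(k)*y/2)/sqrt(k) - C2, (k > 0) | (k < 0)), (-C1*y - C2, True))


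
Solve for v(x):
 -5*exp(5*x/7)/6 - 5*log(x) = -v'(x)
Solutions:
 v(x) = C1 + 5*x*log(x) - 5*x + 7*exp(5*x/7)/6


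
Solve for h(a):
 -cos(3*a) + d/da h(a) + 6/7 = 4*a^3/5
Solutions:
 h(a) = C1 + a^4/5 - 6*a/7 + sin(3*a)/3


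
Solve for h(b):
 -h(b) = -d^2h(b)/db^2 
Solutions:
 h(b) = C1*exp(-b) + C2*exp(b)


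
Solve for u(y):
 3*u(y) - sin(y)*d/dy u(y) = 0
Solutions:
 u(y) = C1*(cos(y) - 1)^(3/2)/(cos(y) + 1)^(3/2)


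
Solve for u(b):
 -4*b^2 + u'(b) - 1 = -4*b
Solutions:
 u(b) = C1 + 4*b^3/3 - 2*b^2 + b


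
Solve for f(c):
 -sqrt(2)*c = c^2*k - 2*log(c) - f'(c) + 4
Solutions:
 f(c) = C1 + c^3*k/3 + sqrt(2)*c^2/2 - 2*c*log(c) + 6*c


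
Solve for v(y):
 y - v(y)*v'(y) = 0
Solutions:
 v(y) = -sqrt(C1 + y^2)
 v(y) = sqrt(C1 + y^2)


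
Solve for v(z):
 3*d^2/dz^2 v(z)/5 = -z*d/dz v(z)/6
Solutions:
 v(z) = C1 + C2*erf(sqrt(5)*z/6)


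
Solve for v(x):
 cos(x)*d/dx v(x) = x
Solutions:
 v(x) = C1 + Integral(x/cos(x), x)


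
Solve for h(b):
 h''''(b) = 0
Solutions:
 h(b) = C1 + C2*b + C3*b^2 + C4*b^3


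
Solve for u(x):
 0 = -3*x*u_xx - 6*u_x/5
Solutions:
 u(x) = C1 + C2*x^(3/5)


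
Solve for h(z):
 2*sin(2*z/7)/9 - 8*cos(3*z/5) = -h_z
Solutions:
 h(z) = C1 + 40*sin(3*z/5)/3 + 7*cos(2*z/7)/9


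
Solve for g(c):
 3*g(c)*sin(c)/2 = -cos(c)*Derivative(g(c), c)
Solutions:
 g(c) = C1*cos(c)^(3/2)


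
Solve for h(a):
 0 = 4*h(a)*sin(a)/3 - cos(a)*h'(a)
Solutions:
 h(a) = C1/cos(a)^(4/3)


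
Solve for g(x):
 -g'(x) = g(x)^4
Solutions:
 g(x) = (-3^(2/3) - 3*3^(1/6)*I)*(1/(C1 + x))^(1/3)/6
 g(x) = (-3^(2/3) + 3*3^(1/6)*I)*(1/(C1 + x))^(1/3)/6
 g(x) = (1/(C1 + 3*x))^(1/3)


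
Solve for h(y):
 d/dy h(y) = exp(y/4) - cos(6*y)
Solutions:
 h(y) = C1 + 4*exp(y/4) - sin(6*y)/6


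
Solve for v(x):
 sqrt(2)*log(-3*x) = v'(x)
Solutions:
 v(x) = C1 + sqrt(2)*x*log(-x) + sqrt(2)*x*(-1 + log(3))


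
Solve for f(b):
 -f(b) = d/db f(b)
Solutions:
 f(b) = C1*exp(-b)


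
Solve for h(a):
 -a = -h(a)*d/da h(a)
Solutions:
 h(a) = -sqrt(C1 + a^2)
 h(a) = sqrt(C1 + a^2)


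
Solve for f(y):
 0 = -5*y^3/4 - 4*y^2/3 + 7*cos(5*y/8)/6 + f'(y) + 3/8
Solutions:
 f(y) = C1 + 5*y^4/16 + 4*y^3/9 - 3*y/8 - 28*sin(5*y/8)/15


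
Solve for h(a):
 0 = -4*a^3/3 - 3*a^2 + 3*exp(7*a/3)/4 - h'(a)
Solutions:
 h(a) = C1 - a^4/3 - a^3 + 9*exp(7*a/3)/28


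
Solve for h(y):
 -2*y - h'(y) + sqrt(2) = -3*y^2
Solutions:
 h(y) = C1 + y^3 - y^2 + sqrt(2)*y


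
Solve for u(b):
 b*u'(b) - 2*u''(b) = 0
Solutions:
 u(b) = C1 + C2*erfi(b/2)


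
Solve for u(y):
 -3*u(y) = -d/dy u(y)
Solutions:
 u(y) = C1*exp(3*y)


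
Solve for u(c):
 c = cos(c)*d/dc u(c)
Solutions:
 u(c) = C1 + Integral(c/cos(c), c)


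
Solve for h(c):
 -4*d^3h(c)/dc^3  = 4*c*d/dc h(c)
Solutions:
 h(c) = C1 + Integral(C2*airyai(-c) + C3*airybi(-c), c)


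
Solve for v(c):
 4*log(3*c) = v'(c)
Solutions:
 v(c) = C1 + 4*c*log(c) - 4*c + c*log(81)


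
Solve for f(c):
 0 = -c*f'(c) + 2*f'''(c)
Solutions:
 f(c) = C1 + Integral(C2*airyai(2^(2/3)*c/2) + C3*airybi(2^(2/3)*c/2), c)


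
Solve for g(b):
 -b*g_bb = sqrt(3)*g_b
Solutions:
 g(b) = C1 + C2*b^(1 - sqrt(3))


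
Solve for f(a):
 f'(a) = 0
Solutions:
 f(a) = C1


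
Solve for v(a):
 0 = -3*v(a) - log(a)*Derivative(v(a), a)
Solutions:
 v(a) = C1*exp(-3*li(a))


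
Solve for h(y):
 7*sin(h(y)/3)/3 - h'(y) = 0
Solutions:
 -7*y/3 + 3*log(cos(h(y)/3) - 1)/2 - 3*log(cos(h(y)/3) + 1)/2 = C1


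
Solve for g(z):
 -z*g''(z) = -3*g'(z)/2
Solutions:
 g(z) = C1 + C2*z^(5/2)


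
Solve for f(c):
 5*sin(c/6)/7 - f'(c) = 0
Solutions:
 f(c) = C1 - 30*cos(c/6)/7


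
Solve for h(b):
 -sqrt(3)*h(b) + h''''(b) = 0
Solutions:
 h(b) = C1*exp(-3^(1/8)*b) + C2*exp(3^(1/8)*b) + C3*sin(3^(1/8)*b) + C4*cos(3^(1/8)*b)


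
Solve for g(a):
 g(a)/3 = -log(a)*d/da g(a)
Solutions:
 g(a) = C1*exp(-li(a)/3)


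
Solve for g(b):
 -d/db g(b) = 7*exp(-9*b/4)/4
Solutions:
 g(b) = C1 + 7*exp(-9*b/4)/9


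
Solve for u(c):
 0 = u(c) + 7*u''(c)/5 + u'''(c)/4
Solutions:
 u(c) = C1*exp(c*(-56 + 392*2^(2/3)/(15*sqrt(379905) + 14351)^(1/3) + 2^(1/3)*(15*sqrt(379905) + 14351)^(1/3))/30)*sin(2^(1/3)*sqrt(3)*c*(-(15*sqrt(379905) + 14351)^(1/3) + 392*2^(1/3)/(15*sqrt(379905) + 14351)^(1/3))/30) + C2*exp(c*(-56 + 392*2^(2/3)/(15*sqrt(379905) + 14351)^(1/3) + 2^(1/3)*(15*sqrt(379905) + 14351)^(1/3))/30)*cos(2^(1/3)*sqrt(3)*c*(-(15*sqrt(379905) + 14351)^(1/3) + 392*2^(1/3)/(15*sqrt(379905) + 14351)^(1/3))/30) + C3*exp(-c*(392*2^(2/3)/(15*sqrt(379905) + 14351)^(1/3) + 28 + 2^(1/3)*(15*sqrt(379905) + 14351)^(1/3))/15)


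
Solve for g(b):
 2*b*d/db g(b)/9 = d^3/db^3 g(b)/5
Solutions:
 g(b) = C1 + Integral(C2*airyai(30^(1/3)*b/3) + C3*airybi(30^(1/3)*b/3), b)


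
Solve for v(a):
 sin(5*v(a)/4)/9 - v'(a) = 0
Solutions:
 -a/9 + 2*log(cos(5*v(a)/4) - 1)/5 - 2*log(cos(5*v(a)/4) + 1)/5 = C1


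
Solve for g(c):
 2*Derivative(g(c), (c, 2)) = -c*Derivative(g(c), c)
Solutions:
 g(c) = C1 + C2*erf(c/2)


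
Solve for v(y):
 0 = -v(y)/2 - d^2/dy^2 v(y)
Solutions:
 v(y) = C1*sin(sqrt(2)*y/2) + C2*cos(sqrt(2)*y/2)


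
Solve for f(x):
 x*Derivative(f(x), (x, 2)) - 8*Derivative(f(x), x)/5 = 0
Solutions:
 f(x) = C1 + C2*x^(13/5)


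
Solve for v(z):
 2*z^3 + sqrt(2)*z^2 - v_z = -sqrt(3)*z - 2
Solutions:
 v(z) = C1 + z^4/2 + sqrt(2)*z^3/3 + sqrt(3)*z^2/2 + 2*z


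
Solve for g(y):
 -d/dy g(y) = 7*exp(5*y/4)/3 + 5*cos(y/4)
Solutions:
 g(y) = C1 - 28*exp(5*y/4)/15 - 20*sin(y/4)


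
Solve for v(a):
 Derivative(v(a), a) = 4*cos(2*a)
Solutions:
 v(a) = C1 + 2*sin(2*a)


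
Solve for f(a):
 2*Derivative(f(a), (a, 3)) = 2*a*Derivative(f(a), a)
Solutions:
 f(a) = C1 + Integral(C2*airyai(a) + C3*airybi(a), a)


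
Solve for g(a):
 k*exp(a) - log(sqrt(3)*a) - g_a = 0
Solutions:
 g(a) = C1 - a*log(a) + a*(1 - log(3)/2) + k*exp(a)


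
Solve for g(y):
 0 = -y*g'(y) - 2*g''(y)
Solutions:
 g(y) = C1 + C2*erf(y/2)


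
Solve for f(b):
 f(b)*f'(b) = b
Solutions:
 f(b) = -sqrt(C1 + b^2)
 f(b) = sqrt(C1 + b^2)


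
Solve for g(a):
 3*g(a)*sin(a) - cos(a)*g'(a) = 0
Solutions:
 g(a) = C1/cos(a)^3


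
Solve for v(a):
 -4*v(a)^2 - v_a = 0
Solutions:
 v(a) = 1/(C1 + 4*a)


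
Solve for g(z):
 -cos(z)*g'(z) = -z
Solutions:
 g(z) = C1 + Integral(z/cos(z), z)


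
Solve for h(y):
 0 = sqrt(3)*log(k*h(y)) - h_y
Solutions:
 li(k*h(y))/k = C1 + sqrt(3)*y


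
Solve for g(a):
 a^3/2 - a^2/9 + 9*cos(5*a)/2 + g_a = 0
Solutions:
 g(a) = C1 - a^4/8 + a^3/27 - 9*sin(5*a)/10


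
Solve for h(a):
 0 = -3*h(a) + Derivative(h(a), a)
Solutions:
 h(a) = C1*exp(3*a)


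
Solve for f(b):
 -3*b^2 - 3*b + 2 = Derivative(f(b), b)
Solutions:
 f(b) = C1 - b^3 - 3*b^2/2 + 2*b


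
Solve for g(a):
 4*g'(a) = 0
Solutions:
 g(a) = C1


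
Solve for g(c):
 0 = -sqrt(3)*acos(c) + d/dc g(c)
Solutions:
 g(c) = C1 + sqrt(3)*(c*acos(c) - sqrt(1 - c^2))


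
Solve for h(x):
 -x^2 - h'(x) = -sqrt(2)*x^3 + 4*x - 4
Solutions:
 h(x) = C1 + sqrt(2)*x^4/4 - x^3/3 - 2*x^2 + 4*x


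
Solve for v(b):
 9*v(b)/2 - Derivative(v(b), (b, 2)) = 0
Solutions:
 v(b) = C1*exp(-3*sqrt(2)*b/2) + C2*exp(3*sqrt(2)*b/2)


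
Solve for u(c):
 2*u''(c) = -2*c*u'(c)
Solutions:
 u(c) = C1 + C2*erf(sqrt(2)*c/2)


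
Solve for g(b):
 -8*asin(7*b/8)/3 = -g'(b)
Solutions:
 g(b) = C1 + 8*b*asin(7*b/8)/3 + 8*sqrt(64 - 49*b^2)/21


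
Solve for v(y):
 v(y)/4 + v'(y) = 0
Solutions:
 v(y) = C1*exp(-y/4)


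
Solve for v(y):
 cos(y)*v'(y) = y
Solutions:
 v(y) = C1 + Integral(y/cos(y), y)


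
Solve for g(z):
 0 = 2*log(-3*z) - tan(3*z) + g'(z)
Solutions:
 g(z) = C1 - 2*z*log(-z) - 2*z*log(3) + 2*z - log(cos(3*z))/3


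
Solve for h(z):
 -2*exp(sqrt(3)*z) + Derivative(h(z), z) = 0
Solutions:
 h(z) = C1 + 2*sqrt(3)*exp(sqrt(3)*z)/3


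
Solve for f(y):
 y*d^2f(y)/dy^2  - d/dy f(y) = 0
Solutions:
 f(y) = C1 + C2*y^2


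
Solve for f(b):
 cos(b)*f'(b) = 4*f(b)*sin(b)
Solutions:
 f(b) = C1/cos(b)^4


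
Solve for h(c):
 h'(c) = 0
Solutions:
 h(c) = C1


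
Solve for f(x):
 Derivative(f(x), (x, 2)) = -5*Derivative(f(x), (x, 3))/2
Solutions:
 f(x) = C1 + C2*x + C3*exp(-2*x/5)


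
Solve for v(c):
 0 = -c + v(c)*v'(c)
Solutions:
 v(c) = -sqrt(C1 + c^2)
 v(c) = sqrt(C1 + c^2)


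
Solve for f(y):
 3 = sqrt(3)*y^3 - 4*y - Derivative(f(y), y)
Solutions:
 f(y) = C1 + sqrt(3)*y^4/4 - 2*y^2 - 3*y


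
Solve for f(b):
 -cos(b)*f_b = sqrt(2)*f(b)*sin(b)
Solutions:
 f(b) = C1*cos(b)^(sqrt(2))


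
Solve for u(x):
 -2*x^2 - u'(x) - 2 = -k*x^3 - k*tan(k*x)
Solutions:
 u(x) = C1 + k*x^4/4 + k*Piecewise((-log(cos(k*x))/k, Ne(k, 0)), (0, True)) - 2*x^3/3 - 2*x


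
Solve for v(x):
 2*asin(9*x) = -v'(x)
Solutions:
 v(x) = C1 - 2*x*asin(9*x) - 2*sqrt(1 - 81*x^2)/9


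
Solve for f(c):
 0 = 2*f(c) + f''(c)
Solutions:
 f(c) = C1*sin(sqrt(2)*c) + C2*cos(sqrt(2)*c)


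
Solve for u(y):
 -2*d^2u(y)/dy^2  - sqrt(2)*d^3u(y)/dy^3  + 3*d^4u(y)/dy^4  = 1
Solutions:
 u(y) = C1 + C2*y + C3*exp(y*(sqrt(2) + sqrt(26))/6) + C4*exp(y*(-sqrt(26) + sqrt(2))/6) - y^2/4


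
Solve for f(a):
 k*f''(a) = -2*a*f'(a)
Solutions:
 f(a) = C1 + C2*sqrt(k)*erf(a*sqrt(1/k))


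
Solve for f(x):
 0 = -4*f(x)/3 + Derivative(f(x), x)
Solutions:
 f(x) = C1*exp(4*x/3)


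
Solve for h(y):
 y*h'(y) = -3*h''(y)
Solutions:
 h(y) = C1 + C2*erf(sqrt(6)*y/6)


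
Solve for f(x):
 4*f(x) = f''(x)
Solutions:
 f(x) = C1*exp(-2*x) + C2*exp(2*x)


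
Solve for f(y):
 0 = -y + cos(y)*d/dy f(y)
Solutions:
 f(y) = C1 + Integral(y/cos(y), y)


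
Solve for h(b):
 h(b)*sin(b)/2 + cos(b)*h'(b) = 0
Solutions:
 h(b) = C1*sqrt(cos(b))


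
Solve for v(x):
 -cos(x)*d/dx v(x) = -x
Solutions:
 v(x) = C1 + Integral(x/cos(x), x)


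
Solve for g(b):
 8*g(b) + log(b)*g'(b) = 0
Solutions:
 g(b) = C1*exp(-8*li(b))


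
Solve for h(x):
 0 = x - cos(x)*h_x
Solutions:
 h(x) = C1 + Integral(x/cos(x), x)


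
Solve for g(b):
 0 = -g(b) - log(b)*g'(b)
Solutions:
 g(b) = C1*exp(-li(b))


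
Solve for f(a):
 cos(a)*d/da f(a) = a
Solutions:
 f(a) = C1 + Integral(a/cos(a), a)


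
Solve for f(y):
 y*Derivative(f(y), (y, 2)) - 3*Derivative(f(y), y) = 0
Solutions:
 f(y) = C1 + C2*y^4


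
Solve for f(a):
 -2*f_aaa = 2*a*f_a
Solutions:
 f(a) = C1 + Integral(C2*airyai(-a) + C3*airybi(-a), a)


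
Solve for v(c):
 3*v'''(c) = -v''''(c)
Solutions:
 v(c) = C1 + C2*c + C3*c^2 + C4*exp(-3*c)


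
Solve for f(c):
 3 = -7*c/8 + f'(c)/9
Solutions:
 f(c) = C1 + 63*c^2/16 + 27*c


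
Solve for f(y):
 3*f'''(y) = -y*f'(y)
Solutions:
 f(y) = C1 + Integral(C2*airyai(-3^(2/3)*y/3) + C3*airybi(-3^(2/3)*y/3), y)


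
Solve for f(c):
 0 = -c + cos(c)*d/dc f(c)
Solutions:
 f(c) = C1 + Integral(c/cos(c), c)


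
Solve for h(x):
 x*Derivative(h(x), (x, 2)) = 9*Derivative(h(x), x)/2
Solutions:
 h(x) = C1 + C2*x^(11/2)


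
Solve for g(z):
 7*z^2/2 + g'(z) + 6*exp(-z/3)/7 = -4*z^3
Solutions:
 g(z) = C1 - z^4 - 7*z^3/6 + 18*exp(-z/3)/7


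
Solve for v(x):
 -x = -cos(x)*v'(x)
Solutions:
 v(x) = C1 + Integral(x/cos(x), x)


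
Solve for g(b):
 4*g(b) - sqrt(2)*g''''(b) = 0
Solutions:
 g(b) = C1*exp(-2^(3/8)*b) + C2*exp(2^(3/8)*b) + C3*sin(2^(3/8)*b) + C4*cos(2^(3/8)*b)


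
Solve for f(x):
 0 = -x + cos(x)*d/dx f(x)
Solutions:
 f(x) = C1 + Integral(x/cos(x), x)


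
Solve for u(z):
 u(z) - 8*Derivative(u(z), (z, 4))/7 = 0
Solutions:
 u(z) = C1*exp(-14^(1/4)*z/2) + C2*exp(14^(1/4)*z/2) + C3*sin(14^(1/4)*z/2) + C4*cos(14^(1/4)*z/2)


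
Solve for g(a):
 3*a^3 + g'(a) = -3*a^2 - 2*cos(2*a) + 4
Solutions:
 g(a) = C1 - 3*a^4/4 - a^3 + 4*a - sin(2*a)


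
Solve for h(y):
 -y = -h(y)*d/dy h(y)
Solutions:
 h(y) = -sqrt(C1 + y^2)
 h(y) = sqrt(C1 + y^2)


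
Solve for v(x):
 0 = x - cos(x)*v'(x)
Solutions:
 v(x) = C1 + Integral(x/cos(x), x)


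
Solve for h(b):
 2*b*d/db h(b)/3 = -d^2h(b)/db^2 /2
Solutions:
 h(b) = C1 + C2*erf(sqrt(6)*b/3)


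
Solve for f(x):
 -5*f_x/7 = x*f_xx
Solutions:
 f(x) = C1 + C2*x^(2/7)


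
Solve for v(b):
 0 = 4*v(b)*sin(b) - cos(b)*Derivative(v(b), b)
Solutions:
 v(b) = C1/cos(b)^4


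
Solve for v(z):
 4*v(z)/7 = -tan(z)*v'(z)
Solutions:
 v(z) = C1/sin(z)^(4/7)


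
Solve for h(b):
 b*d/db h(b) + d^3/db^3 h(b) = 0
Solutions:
 h(b) = C1 + Integral(C2*airyai(-b) + C3*airybi(-b), b)


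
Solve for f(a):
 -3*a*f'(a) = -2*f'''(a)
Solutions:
 f(a) = C1 + Integral(C2*airyai(2^(2/3)*3^(1/3)*a/2) + C3*airybi(2^(2/3)*3^(1/3)*a/2), a)


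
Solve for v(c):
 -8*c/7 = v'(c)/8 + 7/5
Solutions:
 v(c) = C1 - 32*c^2/7 - 56*c/5


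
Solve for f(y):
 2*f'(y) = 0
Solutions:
 f(y) = C1


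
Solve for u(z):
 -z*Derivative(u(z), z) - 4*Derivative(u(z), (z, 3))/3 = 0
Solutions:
 u(z) = C1 + Integral(C2*airyai(-6^(1/3)*z/2) + C3*airybi(-6^(1/3)*z/2), z)


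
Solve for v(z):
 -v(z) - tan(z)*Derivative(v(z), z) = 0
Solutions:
 v(z) = C1/sin(z)


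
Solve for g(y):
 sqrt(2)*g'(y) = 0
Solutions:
 g(y) = C1


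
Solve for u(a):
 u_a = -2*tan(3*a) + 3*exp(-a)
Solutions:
 u(a) = C1 - log(tan(3*a)^2 + 1)/3 - 3*exp(-a)


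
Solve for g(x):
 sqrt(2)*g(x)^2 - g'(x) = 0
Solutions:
 g(x) = -1/(C1 + sqrt(2)*x)


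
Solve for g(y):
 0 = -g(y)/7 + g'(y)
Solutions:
 g(y) = C1*exp(y/7)


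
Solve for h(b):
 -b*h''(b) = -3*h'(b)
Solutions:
 h(b) = C1 + C2*b^4


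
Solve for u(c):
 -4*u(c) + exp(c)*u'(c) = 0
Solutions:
 u(c) = C1*exp(-4*exp(-c))


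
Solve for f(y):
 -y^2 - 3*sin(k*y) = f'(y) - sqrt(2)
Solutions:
 f(y) = C1 - y^3/3 + sqrt(2)*y + 3*cos(k*y)/k


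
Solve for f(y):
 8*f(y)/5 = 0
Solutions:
 f(y) = 0


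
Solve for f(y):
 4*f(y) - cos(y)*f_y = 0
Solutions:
 f(y) = C1*(sin(y)^2 + 2*sin(y) + 1)/(sin(y)^2 - 2*sin(y) + 1)


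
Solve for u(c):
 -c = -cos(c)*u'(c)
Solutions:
 u(c) = C1 + Integral(c/cos(c), c)


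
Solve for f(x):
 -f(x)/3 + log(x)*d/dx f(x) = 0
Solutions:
 f(x) = C1*exp(li(x)/3)


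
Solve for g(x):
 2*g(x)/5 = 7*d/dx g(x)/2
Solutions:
 g(x) = C1*exp(4*x/35)


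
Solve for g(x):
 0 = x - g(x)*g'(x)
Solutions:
 g(x) = -sqrt(C1 + x^2)
 g(x) = sqrt(C1 + x^2)


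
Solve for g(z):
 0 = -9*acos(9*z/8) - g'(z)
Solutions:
 g(z) = C1 - 9*z*acos(9*z/8) + sqrt(64 - 81*z^2)


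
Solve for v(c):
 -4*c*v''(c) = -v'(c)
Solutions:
 v(c) = C1 + C2*c^(5/4)


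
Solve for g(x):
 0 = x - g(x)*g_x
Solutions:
 g(x) = -sqrt(C1 + x^2)
 g(x) = sqrt(C1 + x^2)


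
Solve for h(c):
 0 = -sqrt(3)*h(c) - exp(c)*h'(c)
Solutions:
 h(c) = C1*exp(sqrt(3)*exp(-c))


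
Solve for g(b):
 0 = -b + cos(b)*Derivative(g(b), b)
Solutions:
 g(b) = C1 + Integral(b/cos(b), b)


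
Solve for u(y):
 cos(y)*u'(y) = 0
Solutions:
 u(y) = C1


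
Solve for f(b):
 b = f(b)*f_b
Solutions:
 f(b) = -sqrt(C1 + b^2)
 f(b) = sqrt(C1 + b^2)


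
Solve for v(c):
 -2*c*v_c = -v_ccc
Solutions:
 v(c) = C1 + Integral(C2*airyai(2^(1/3)*c) + C3*airybi(2^(1/3)*c), c)


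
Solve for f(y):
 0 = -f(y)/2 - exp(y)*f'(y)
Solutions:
 f(y) = C1*exp(exp(-y)/2)


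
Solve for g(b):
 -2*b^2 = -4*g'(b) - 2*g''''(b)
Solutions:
 g(b) = C1 + C4*exp(-2^(1/3)*b) + b^3/6 + (C2*sin(2^(1/3)*sqrt(3)*b/2) + C3*cos(2^(1/3)*sqrt(3)*b/2))*exp(2^(1/3)*b/2)


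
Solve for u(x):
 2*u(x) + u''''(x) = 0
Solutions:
 u(x) = (C1*sin(2^(3/4)*x/2) + C2*cos(2^(3/4)*x/2))*exp(-2^(3/4)*x/2) + (C3*sin(2^(3/4)*x/2) + C4*cos(2^(3/4)*x/2))*exp(2^(3/4)*x/2)


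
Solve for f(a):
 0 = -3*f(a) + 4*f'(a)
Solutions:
 f(a) = C1*exp(3*a/4)


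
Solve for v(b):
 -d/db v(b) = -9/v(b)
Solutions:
 v(b) = -sqrt(C1 + 18*b)
 v(b) = sqrt(C1 + 18*b)


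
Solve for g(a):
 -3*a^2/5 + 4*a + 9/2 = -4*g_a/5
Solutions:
 g(a) = C1 + a^3/4 - 5*a^2/2 - 45*a/8


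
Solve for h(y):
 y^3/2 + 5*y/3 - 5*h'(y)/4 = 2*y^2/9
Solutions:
 h(y) = C1 + y^4/10 - 8*y^3/135 + 2*y^2/3


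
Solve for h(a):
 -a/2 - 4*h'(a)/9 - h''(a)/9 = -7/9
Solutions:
 h(a) = C1 + C2*exp(-4*a) - 9*a^2/16 + 65*a/32


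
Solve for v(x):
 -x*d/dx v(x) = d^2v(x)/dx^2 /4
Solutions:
 v(x) = C1 + C2*erf(sqrt(2)*x)


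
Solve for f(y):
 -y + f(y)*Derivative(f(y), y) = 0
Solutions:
 f(y) = -sqrt(C1 + y^2)
 f(y) = sqrt(C1 + y^2)


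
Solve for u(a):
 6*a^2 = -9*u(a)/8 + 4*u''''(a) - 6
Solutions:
 u(a) = C1*exp(-2^(3/4)*sqrt(3)*a/4) + C2*exp(2^(3/4)*sqrt(3)*a/4) + C3*sin(2^(3/4)*sqrt(3)*a/4) + C4*cos(2^(3/4)*sqrt(3)*a/4) - 16*a^2/3 - 16/3


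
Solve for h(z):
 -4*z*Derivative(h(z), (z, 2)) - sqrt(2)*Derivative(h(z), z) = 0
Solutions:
 h(z) = C1 + C2*z^(1 - sqrt(2)/4)


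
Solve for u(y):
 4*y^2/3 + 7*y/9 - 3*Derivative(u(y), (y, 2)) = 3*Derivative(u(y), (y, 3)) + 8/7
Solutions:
 u(y) = C1 + C2*y + C3*exp(-y) + y^4/27 - 17*y^3/162 + 47*y^2/378


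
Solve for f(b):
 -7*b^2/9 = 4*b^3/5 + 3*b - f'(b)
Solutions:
 f(b) = C1 + b^4/5 + 7*b^3/27 + 3*b^2/2


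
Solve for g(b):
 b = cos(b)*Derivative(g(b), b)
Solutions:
 g(b) = C1 + Integral(b/cos(b), b)


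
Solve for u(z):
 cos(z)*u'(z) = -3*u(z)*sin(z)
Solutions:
 u(z) = C1*cos(z)^3


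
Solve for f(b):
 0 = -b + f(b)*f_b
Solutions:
 f(b) = -sqrt(C1 + b^2)
 f(b) = sqrt(C1 + b^2)


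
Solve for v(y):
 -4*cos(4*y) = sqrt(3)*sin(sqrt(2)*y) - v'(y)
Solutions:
 v(y) = C1 + sin(4*y) - sqrt(6)*cos(sqrt(2)*y)/2


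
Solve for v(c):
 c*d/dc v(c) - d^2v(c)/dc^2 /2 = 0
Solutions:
 v(c) = C1 + C2*erfi(c)


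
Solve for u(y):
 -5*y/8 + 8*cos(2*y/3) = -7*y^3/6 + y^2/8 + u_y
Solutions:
 u(y) = C1 + 7*y^4/24 - y^3/24 - 5*y^2/16 + 12*sin(2*y/3)


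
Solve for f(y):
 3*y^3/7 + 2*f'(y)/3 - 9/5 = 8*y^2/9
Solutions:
 f(y) = C1 - 9*y^4/56 + 4*y^3/9 + 27*y/10


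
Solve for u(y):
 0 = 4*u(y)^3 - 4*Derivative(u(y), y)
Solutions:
 u(y) = -sqrt(2)*sqrt(-1/(C1 + y))/2
 u(y) = sqrt(2)*sqrt(-1/(C1 + y))/2


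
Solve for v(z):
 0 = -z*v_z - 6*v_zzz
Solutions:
 v(z) = C1 + Integral(C2*airyai(-6^(2/3)*z/6) + C3*airybi(-6^(2/3)*z/6), z)


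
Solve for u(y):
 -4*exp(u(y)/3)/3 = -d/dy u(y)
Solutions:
 u(y) = 3*log(-1/(C1 + 4*y)) + 6*log(3)


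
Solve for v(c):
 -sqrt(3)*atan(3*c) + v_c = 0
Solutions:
 v(c) = C1 + sqrt(3)*(c*atan(3*c) - log(9*c^2 + 1)/6)


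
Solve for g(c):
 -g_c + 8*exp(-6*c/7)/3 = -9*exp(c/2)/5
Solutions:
 g(c) = C1 + 18*exp(c/2)/5 - 28*exp(-6*c/7)/9


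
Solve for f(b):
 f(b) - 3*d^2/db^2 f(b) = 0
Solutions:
 f(b) = C1*exp(-sqrt(3)*b/3) + C2*exp(sqrt(3)*b/3)


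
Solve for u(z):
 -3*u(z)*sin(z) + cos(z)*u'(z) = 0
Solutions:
 u(z) = C1/cos(z)^3


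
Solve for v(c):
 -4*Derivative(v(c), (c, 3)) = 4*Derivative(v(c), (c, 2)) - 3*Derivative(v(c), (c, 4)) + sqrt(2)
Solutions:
 v(c) = C1 + C2*c + C3*exp(-2*c/3) + C4*exp(2*c) - sqrt(2)*c^2/8


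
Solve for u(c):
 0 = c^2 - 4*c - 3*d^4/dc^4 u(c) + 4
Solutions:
 u(c) = C1 + C2*c + C3*c^2 + C4*c^3 + c^6/1080 - c^5/90 + c^4/18


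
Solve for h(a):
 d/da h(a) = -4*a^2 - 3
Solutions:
 h(a) = C1 - 4*a^3/3 - 3*a


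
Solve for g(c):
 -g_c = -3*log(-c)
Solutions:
 g(c) = C1 + 3*c*log(-c) - 3*c


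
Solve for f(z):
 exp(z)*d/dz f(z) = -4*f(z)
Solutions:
 f(z) = C1*exp(4*exp(-z))


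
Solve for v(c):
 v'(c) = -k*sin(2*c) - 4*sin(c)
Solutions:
 v(c) = C1 - k*sin(c)^2 + 4*cos(c)


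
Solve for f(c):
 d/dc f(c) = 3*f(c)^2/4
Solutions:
 f(c) = -4/(C1 + 3*c)


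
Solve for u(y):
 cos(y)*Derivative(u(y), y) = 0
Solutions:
 u(y) = C1


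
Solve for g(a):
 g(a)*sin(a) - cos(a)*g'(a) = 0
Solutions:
 g(a) = C1/cos(a)


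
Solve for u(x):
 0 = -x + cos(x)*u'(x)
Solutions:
 u(x) = C1 + Integral(x/cos(x), x)


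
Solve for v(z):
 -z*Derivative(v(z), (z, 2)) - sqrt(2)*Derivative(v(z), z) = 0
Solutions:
 v(z) = C1 + C2*z^(1 - sqrt(2))


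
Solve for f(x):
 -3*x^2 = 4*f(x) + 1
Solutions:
 f(x) = -3*x^2/4 - 1/4


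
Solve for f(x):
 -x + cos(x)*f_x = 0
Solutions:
 f(x) = C1 + Integral(x/cos(x), x)


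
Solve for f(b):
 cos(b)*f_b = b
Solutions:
 f(b) = C1 + Integral(b/cos(b), b)


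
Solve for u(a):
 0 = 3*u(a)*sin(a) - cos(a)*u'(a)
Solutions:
 u(a) = C1/cos(a)^3


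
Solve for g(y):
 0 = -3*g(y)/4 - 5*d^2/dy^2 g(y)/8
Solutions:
 g(y) = C1*sin(sqrt(30)*y/5) + C2*cos(sqrt(30)*y/5)


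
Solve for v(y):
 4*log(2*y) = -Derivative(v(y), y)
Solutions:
 v(y) = C1 - 4*y*log(y) - y*log(16) + 4*y


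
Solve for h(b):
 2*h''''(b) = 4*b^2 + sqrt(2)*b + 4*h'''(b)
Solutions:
 h(b) = C1 + C2*b + C3*b^2 + C4*exp(2*b) - b^5/60 + b^4*(-4 - sqrt(2))/96 + b^3*(-4 - sqrt(2))/48


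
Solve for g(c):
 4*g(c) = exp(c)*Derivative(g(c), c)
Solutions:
 g(c) = C1*exp(-4*exp(-c))


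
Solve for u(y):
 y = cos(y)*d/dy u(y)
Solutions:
 u(y) = C1 + Integral(y/cos(y), y)


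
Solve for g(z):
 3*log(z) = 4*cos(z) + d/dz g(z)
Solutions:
 g(z) = C1 + 3*z*log(z) - 3*z - 4*sin(z)


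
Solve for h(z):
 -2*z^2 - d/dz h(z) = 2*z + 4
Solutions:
 h(z) = C1 - 2*z^3/3 - z^2 - 4*z


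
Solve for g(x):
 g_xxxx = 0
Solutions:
 g(x) = C1 + C2*x + C3*x^2 + C4*x^3


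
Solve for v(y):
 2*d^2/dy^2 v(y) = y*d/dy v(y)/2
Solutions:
 v(y) = C1 + C2*erfi(sqrt(2)*y/4)


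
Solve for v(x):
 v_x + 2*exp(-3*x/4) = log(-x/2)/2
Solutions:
 v(x) = C1 + x*log(-x)/2 + x*(-1 - log(2))/2 + 8*exp(-3*x/4)/3


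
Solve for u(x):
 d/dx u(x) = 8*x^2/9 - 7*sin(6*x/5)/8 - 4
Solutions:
 u(x) = C1 + 8*x^3/27 - 4*x + 35*cos(6*x/5)/48


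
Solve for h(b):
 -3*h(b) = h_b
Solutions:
 h(b) = C1*exp(-3*b)


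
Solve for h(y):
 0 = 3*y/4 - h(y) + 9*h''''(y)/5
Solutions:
 h(y) = C1*exp(-sqrt(3)*5^(1/4)*y/3) + C2*exp(sqrt(3)*5^(1/4)*y/3) + C3*sin(sqrt(3)*5^(1/4)*y/3) + C4*cos(sqrt(3)*5^(1/4)*y/3) + 3*y/4


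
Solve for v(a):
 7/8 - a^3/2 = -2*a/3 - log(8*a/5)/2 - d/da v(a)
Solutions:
 v(a) = C1 + a^4/8 - a^2/3 - a*log(a)/2 - 3*a*log(2)/2 - 3*a/8 + a*log(5)/2


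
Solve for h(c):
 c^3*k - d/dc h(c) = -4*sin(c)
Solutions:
 h(c) = C1 + c^4*k/4 - 4*cos(c)


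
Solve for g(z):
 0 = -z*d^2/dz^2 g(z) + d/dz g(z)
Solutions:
 g(z) = C1 + C2*z^2


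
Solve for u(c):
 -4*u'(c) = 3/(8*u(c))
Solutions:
 u(c) = -sqrt(C1 - 3*c)/4
 u(c) = sqrt(C1 - 3*c)/4


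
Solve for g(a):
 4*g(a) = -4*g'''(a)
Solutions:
 g(a) = C3*exp(-a) + (C1*sin(sqrt(3)*a/2) + C2*cos(sqrt(3)*a/2))*exp(a/2)


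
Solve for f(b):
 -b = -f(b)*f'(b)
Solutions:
 f(b) = -sqrt(C1 + b^2)
 f(b) = sqrt(C1 + b^2)


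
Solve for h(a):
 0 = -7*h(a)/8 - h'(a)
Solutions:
 h(a) = C1*exp(-7*a/8)


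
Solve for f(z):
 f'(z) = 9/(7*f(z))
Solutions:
 f(z) = -sqrt(C1 + 126*z)/7
 f(z) = sqrt(C1 + 126*z)/7


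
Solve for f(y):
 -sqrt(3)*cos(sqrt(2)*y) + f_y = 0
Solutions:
 f(y) = C1 + sqrt(6)*sin(sqrt(2)*y)/2


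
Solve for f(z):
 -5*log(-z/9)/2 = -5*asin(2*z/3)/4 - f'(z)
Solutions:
 f(z) = C1 + 5*z*log(-z)/2 - 5*z*asin(2*z/3)/4 - 5*z*log(3) - 5*z/2 - 5*sqrt(9 - 4*z^2)/8


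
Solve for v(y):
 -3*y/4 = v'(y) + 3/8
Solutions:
 v(y) = C1 - 3*y^2/8 - 3*y/8


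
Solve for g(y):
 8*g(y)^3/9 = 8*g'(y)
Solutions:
 g(y) = -3*sqrt(2)*sqrt(-1/(C1 + y))/2
 g(y) = 3*sqrt(2)*sqrt(-1/(C1 + y))/2


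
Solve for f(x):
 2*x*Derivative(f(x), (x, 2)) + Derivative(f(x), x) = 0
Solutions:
 f(x) = C1 + C2*sqrt(x)


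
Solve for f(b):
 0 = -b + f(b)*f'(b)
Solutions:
 f(b) = -sqrt(C1 + b^2)
 f(b) = sqrt(C1 + b^2)


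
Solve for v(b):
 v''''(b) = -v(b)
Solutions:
 v(b) = (C1*sin(sqrt(2)*b/2) + C2*cos(sqrt(2)*b/2))*exp(-sqrt(2)*b/2) + (C3*sin(sqrt(2)*b/2) + C4*cos(sqrt(2)*b/2))*exp(sqrt(2)*b/2)


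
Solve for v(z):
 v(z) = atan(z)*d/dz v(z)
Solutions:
 v(z) = C1*exp(Integral(1/atan(z), z))


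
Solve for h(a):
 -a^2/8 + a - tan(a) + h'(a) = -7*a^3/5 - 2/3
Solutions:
 h(a) = C1 - 7*a^4/20 + a^3/24 - a^2/2 - 2*a/3 - log(cos(a))


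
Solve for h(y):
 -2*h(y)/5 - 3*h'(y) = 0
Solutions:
 h(y) = C1*exp(-2*y/15)


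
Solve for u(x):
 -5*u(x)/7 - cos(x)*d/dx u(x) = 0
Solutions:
 u(x) = C1*(sin(x) - 1)^(5/14)/(sin(x) + 1)^(5/14)


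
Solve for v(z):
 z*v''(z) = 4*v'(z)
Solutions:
 v(z) = C1 + C2*z^5


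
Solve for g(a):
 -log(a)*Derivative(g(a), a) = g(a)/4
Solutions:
 g(a) = C1*exp(-li(a)/4)


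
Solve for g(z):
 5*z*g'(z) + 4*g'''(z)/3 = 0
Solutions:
 g(z) = C1 + Integral(C2*airyai(-30^(1/3)*z/2) + C3*airybi(-30^(1/3)*z/2), z)


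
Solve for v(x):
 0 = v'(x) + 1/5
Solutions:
 v(x) = C1 - x/5


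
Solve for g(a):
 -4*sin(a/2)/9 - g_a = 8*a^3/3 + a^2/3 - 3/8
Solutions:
 g(a) = C1 - 2*a^4/3 - a^3/9 + 3*a/8 + 8*cos(a/2)/9


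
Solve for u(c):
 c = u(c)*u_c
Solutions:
 u(c) = -sqrt(C1 + c^2)
 u(c) = sqrt(C1 + c^2)


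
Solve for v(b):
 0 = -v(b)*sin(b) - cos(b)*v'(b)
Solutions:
 v(b) = C1*cos(b)


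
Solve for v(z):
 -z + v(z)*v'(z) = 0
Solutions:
 v(z) = -sqrt(C1 + z^2)
 v(z) = sqrt(C1 + z^2)


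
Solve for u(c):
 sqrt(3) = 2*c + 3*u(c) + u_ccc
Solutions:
 u(c) = C3*exp(-3^(1/3)*c) - 2*c/3 + (C1*sin(3^(5/6)*c/2) + C2*cos(3^(5/6)*c/2))*exp(3^(1/3)*c/2) + sqrt(3)/3


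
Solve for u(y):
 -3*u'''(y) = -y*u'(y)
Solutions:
 u(y) = C1 + Integral(C2*airyai(3^(2/3)*y/3) + C3*airybi(3^(2/3)*y/3), y)


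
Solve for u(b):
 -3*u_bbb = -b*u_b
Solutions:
 u(b) = C1 + Integral(C2*airyai(3^(2/3)*b/3) + C3*airybi(3^(2/3)*b/3), b)


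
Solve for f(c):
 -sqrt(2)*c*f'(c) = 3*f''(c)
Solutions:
 f(c) = C1 + C2*erf(2^(3/4)*sqrt(3)*c/6)


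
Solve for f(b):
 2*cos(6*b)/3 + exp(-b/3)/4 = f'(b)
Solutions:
 f(b) = C1 + sin(6*b)/9 - 3*exp(-b/3)/4


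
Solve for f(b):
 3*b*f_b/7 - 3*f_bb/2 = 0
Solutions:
 f(b) = C1 + C2*erfi(sqrt(7)*b/7)


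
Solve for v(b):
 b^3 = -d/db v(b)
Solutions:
 v(b) = C1 - b^4/4


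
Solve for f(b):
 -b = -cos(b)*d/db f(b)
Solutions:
 f(b) = C1 + Integral(b/cos(b), b)


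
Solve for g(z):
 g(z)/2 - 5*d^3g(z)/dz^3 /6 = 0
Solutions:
 g(z) = C3*exp(3^(1/3)*5^(2/3)*z/5) + (C1*sin(3^(5/6)*5^(2/3)*z/10) + C2*cos(3^(5/6)*5^(2/3)*z/10))*exp(-3^(1/3)*5^(2/3)*z/10)


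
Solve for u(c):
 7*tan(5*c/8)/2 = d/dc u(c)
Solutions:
 u(c) = C1 - 28*log(cos(5*c/8))/5


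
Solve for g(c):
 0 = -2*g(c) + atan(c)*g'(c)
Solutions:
 g(c) = C1*exp(2*Integral(1/atan(c), c))


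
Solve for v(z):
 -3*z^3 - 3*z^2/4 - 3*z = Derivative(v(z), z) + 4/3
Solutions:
 v(z) = C1 - 3*z^4/4 - z^3/4 - 3*z^2/2 - 4*z/3


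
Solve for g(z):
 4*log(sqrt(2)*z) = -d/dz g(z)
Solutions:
 g(z) = C1 - 4*z*log(z) - z*log(4) + 4*z


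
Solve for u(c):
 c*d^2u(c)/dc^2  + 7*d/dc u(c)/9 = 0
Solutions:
 u(c) = C1 + C2*c^(2/9)


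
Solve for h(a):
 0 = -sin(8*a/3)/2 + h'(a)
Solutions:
 h(a) = C1 - 3*cos(8*a/3)/16


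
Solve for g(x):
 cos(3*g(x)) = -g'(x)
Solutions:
 g(x) = -asin((C1 + exp(6*x))/(C1 - exp(6*x)))/3 + pi/3
 g(x) = asin((C1 + exp(6*x))/(C1 - exp(6*x)))/3


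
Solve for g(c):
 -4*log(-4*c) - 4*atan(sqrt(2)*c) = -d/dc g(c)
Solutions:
 g(c) = C1 + 4*c*log(-c) + 4*c*atan(sqrt(2)*c) - 4*c + 8*c*log(2) - sqrt(2)*log(2*c^2 + 1)


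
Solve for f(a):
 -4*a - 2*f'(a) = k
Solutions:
 f(a) = C1 - a^2 - a*k/2


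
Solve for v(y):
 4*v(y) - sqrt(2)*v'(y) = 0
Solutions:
 v(y) = C1*exp(2*sqrt(2)*y)


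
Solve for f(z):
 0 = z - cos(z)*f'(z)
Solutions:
 f(z) = C1 + Integral(z/cos(z), z)


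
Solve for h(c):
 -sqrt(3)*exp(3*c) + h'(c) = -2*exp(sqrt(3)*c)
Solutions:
 h(c) = C1 + sqrt(3)*exp(3*c)/3 - 2*sqrt(3)*exp(sqrt(3)*c)/3


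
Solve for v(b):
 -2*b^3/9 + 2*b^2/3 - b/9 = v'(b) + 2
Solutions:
 v(b) = C1 - b^4/18 + 2*b^3/9 - b^2/18 - 2*b


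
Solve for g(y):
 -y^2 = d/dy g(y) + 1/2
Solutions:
 g(y) = C1 - y^3/3 - y/2


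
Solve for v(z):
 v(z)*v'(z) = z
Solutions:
 v(z) = -sqrt(C1 + z^2)
 v(z) = sqrt(C1 + z^2)


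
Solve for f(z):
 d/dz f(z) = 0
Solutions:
 f(z) = C1


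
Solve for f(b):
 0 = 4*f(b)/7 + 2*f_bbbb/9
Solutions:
 f(b) = (C1*sin(14^(3/4)*sqrt(3)*b/14) + C2*cos(14^(3/4)*sqrt(3)*b/14))*exp(-14^(3/4)*sqrt(3)*b/14) + (C3*sin(14^(3/4)*sqrt(3)*b/14) + C4*cos(14^(3/4)*sqrt(3)*b/14))*exp(14^(3/4)*sqrt(3)*b/14)


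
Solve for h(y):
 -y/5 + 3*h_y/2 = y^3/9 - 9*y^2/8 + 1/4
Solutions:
 h(y) = C1 + y^4/54 - y^3/4 + y^2/15 + y/6


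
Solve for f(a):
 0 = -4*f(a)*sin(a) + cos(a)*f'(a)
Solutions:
 f(a) = C1/cos(a)^4


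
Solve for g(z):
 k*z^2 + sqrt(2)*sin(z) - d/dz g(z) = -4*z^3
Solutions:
 g(z) = C1 + k*z^3/3 + z^4 - sqrt(2)*cos(z)


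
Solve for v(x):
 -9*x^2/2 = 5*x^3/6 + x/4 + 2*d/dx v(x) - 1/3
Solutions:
 v(x) = C1 - 5*x^4/48 - 3*x^3/4 - x^2/16 + x/6


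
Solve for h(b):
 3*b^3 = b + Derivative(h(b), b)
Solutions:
 h(b) = C1 + 3*b^4/4 - b^2/2


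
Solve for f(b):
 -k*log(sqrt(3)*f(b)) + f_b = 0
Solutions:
 Integral(1/(2*log(_y) + log(3)), (_y, f(b))) = C1 + b*k/2


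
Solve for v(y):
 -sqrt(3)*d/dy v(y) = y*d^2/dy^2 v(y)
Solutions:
 v(y) = C1 + C2*y^(1 - sqrt(3))


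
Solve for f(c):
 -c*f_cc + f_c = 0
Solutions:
 f(c) = C1 + C2*c^2


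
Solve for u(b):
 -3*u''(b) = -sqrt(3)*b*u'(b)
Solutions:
 u(b) = C1 + C2*erfi(sqrt(2)*3^(3/4)*b/6)


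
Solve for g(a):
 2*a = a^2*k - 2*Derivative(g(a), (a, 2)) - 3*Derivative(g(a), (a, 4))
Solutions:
 g(a) = C1 + C2*a + C3*sin(sqrt(6)*a/3) + C4*cos(sqrt(6)*a/3) + a^4*k/24 - a^3/6 - 3*a^2*k/4


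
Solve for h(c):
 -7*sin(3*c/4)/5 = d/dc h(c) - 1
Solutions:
 h(c) = C1 + c + 28*cos(3*c/4)/15


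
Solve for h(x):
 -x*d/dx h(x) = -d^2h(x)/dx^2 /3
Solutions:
 h(x) = C1 + C2*erfi(sqrt(6)*x/2)


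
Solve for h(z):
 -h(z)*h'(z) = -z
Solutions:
 h(z) = -sqrt(C1 + z^2)
 h(z) = sqrt(C1 + z^2)


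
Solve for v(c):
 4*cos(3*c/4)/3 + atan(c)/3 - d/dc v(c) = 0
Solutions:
 v(c) = C1 + c*atan(c)/3 - log(c^2 + 1)/6 + 16*sin(3*c/4)/9


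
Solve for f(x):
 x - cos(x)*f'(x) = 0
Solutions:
 f(x) = C1 + Integral(x/cos(x), x)


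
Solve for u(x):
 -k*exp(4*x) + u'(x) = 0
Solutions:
 u(x) = C1 + k*exp(4*x)/4


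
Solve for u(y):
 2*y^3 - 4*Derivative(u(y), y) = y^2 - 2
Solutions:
 u(y) = C1 + y^4/8 - y^3/12 + y/2


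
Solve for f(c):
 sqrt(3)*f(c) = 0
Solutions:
 f(c) = 0


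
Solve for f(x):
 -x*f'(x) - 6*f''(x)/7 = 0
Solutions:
 f(x) = C1 + C2*erf(sqrt(21)*x/6)


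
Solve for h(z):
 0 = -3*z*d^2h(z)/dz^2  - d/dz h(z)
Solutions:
 h(z) = C1 + C2*z^(2/3)


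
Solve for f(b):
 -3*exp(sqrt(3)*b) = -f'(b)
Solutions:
 f(b) = C1 + sqrt(3)*exp(sqrt(3)*b)


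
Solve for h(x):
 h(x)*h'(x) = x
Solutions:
 h(x) = -sqrt(C1 + x^2)
 h(x) = sqrt(C1 + x^2)


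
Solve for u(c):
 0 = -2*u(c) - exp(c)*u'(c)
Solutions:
 u(c) = C1*exp(2*exp(-c))


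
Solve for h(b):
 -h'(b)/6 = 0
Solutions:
 h(b) = C1


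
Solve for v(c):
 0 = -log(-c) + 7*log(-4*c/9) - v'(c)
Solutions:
 v(c) = C1 + 6*c*log(-c) + 2*c*(-7*log(3) - 3 + 7*log(2))


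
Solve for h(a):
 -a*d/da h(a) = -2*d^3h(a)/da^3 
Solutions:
 h(a) = C1 + Integral(C2*airyai(2^(2/3)*a/2) + C3*airybi(2^(2/3)*a/2), a)


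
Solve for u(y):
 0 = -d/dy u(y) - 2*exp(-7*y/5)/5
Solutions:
 u(y) = C1 + 2*exp(-7*y/5)/7


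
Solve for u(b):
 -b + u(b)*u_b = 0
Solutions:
 u(b) = -sqrt(C1 + b^2)
 u(b) = sqrt(C1 + b^2)


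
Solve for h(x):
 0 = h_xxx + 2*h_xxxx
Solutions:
 h(x) = C1 + C2*x + C3*x^2 + C4*exp(-x/2)


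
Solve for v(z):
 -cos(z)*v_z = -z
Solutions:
 v(z) = C1 + Integral(z/cos(z), z)


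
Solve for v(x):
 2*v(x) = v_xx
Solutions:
 v(x) = C1*exp(-sqrt(2)*x) + C2*exp(sqrt(2)*x)


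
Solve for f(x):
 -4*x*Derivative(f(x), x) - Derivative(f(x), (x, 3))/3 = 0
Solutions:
 f(x) = C1 + Integral(C2*airyai(-12^(1/3)*x) + C3*airybi(-12^(1/3)*x), x)


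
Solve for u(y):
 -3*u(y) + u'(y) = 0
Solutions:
 u(y) = C1*exp(3*y)


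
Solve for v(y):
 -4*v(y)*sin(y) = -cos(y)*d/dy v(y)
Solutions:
 v(y) = C1/cos(y)^4


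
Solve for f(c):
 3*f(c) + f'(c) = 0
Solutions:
 f(c) = C1*exp(-3*c)


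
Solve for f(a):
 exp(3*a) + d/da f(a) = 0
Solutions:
 f(a) = C1 - exp(3*a)/3


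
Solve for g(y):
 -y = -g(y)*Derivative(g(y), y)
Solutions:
 g(y) = -sqrt(C1 + y^2)
 g(y) = sqrt(C1 + y^2)


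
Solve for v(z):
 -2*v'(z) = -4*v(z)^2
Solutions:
 v(z) = -1/(C1 + 2*z)


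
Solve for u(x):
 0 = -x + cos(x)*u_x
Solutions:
 u(x) = C1 + Integral(x/cos(x), x)


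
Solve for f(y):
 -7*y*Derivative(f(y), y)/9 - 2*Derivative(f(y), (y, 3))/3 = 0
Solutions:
 f(y) = C1 + Integral(C2*airyai(-6^(2/3)*7^(1/3)*y/6) + C3*airybi(-6^(2/3)*7^(1/3)*y/6), y)


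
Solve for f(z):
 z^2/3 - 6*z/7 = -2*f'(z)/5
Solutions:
 f(z) = C1 - 5*z^3/18 + 15*z^2/14


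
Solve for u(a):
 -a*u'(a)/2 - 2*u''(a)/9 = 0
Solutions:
 u(a) = C1 + C2*erf(3*sqrt(2)*a/4)


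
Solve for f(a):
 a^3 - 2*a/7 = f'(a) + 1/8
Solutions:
 f(a) = C1 + a^4/4 - a^2/7 - a/8


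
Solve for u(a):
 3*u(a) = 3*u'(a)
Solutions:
 u(a) = C1*exp(a)


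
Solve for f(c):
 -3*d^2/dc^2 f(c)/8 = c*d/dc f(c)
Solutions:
 f(c) = C1 + C2*erf(2*sqrt(3)*c/3)


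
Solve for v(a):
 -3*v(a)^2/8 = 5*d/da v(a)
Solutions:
 v(a) = 40/(C1 + 3*a)


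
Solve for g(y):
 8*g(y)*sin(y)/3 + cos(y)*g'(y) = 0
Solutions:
 g(y) = C1*cos(y)^(8/3)


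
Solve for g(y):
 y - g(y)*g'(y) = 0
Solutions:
 g(y) = -sqrt(C1 + y^2)
 g(y) = sqrt(C1 + y^2)


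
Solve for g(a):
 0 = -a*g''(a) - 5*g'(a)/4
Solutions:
 g(a) = C1 + C2/a^(1/4)


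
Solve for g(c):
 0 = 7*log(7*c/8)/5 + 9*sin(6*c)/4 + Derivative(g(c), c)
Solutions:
 g(c) = C1 - 7*c*log(c)/5 - 7*c*log(7)/5 + 7*c/5 + 21*c*log(2)/5 + 3*cos(6*c)/8


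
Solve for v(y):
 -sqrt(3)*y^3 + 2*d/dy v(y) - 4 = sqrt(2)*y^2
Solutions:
 v(y) = C1 + sqrt(3)*y^4/8 + sqrt(2)*y^3/6 + 2*y


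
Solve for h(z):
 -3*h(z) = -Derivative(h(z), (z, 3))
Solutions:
 h(z) = C3*exp(3^(1/3)*z) + (C1*sin(3^(5/6)*z/2) + C2*cos(3^(5/6)*z/2))*exp(-3^(1/3)*z/2)


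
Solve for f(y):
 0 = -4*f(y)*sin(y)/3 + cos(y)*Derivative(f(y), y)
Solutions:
 f(y) = C1/cos(y)^(4/3)


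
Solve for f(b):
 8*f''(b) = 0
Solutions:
 f(b) = C1 + C2*b


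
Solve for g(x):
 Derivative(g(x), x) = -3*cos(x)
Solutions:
 g(x) = C1 - 3*sin(x)


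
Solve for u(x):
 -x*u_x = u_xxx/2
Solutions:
 u(x) = C1 + Integral(C2*airyai(-2^(1/3)*x) + C3*airybi(-2^(1/3)*x), x)


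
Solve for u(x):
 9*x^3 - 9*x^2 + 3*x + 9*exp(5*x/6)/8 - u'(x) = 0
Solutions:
 u(x) = C1 + 9*x^4/4 - 3*x^3 + 3*x^2/2 + 27*exp(5*x/6)/20
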